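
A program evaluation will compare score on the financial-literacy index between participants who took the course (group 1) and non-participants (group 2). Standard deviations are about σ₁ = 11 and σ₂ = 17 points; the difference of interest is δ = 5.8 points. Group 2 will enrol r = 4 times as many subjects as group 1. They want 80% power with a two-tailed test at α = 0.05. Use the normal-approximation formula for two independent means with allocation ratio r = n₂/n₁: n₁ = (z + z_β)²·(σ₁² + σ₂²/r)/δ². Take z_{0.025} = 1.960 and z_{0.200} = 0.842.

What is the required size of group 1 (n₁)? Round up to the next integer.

n₁ = 46

n₁ = (z_{α/2} + z_β)² · (σ₁² + σ₂²/r) / δ²
   = (1.960 + 0.842)² · (11² + 17²/4) / 5.8²
   = 7.8512 · (121 + 72.25) / 33.64
   = 7.8512 · 193.25 / 33.64
   = 45.10
Round up → n₁ = 46; n₂ = r·n₁ = 4 × 46 = 184.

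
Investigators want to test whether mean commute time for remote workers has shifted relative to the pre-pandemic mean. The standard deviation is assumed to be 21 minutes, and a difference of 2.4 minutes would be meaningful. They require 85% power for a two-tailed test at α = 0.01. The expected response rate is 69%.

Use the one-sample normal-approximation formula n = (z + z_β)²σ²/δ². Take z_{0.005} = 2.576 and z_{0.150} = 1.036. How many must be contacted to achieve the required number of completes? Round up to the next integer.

n = 1448

n = (z_{α/2} + z_β)² · σ² / δ²
  = (2.576 + 1.036)² · 21² / 2.4²
  = 13.0465 · 441 / 5.76
  = 998.88
Adjust for 69% response: 998.88 / 0.69 = 1447.65.
Round up → n = 1448.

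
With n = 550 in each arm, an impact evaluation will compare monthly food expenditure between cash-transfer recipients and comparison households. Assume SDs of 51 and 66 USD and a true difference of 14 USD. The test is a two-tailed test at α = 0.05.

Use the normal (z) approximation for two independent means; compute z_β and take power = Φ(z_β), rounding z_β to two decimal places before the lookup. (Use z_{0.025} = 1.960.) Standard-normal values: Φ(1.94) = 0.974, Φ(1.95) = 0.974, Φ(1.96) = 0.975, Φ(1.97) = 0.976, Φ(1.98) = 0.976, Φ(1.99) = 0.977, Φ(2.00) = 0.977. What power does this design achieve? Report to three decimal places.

Power ≈ 0.976

z_β = δ·√(n/(σ₁²+σ₂²)) − z_{α/2}
    = 14 · √(550/6957) − 1.960
    = 14 · 0.28117 − 1.960
    = 3.9364 − 1.960 = 1.9764 → 1.98
Power = Φ(1.98) = 0.976.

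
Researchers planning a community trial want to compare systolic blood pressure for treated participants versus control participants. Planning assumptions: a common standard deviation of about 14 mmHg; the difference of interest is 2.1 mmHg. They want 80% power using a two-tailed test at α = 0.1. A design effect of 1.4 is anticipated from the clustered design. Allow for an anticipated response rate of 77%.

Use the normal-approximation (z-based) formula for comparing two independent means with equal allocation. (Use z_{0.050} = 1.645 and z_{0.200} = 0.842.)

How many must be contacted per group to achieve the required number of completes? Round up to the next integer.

n = 1000 per group

n = (z_{α/2} + z_β)² · (σ₁² + σ₂²) / δ²
  = (1.645 + 0.842)² · (2·14² = 392) / 2.1²
  = 6.1852 · 392 / 4.41
  = 549.79
Design effect: 1.4 × 549.79 = 769.71.
Adjust for 77% response: 769.71 / 0.77 = 999.62.
Round up → n = 1000 per group.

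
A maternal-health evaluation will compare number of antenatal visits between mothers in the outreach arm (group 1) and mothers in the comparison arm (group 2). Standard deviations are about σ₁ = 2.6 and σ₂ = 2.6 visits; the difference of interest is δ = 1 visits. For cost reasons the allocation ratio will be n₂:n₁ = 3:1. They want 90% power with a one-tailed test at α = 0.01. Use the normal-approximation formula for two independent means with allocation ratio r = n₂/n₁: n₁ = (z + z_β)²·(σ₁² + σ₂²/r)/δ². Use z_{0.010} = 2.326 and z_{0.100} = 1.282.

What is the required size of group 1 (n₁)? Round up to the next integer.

n₁ = 118

n₁ = (z_α + z_β)² · (σ₁² + σ₂²/r) / δ²
   = (2.326 + 1.282)² · (2.6² + 2.6²/3) / 1²
   = 13.0177 · (6.76 + 2.2533) / 1
   = 13.0177 · 9.0133 / 1
   = 117.33
Round up → n₁ = 118; n₂ = r·n₁ = 3 × 118 = 354.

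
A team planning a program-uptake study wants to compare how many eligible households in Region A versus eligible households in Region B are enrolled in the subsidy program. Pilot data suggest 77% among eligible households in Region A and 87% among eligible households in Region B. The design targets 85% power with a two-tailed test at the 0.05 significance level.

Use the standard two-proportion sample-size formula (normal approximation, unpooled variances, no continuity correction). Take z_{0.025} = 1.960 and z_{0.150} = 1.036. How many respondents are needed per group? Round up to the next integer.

n = (z_{α/2} + z_β)² · [p₁(1−p₁) + p₂(1−p₂)] / (p₁ − p₂)²
  = (1.960 + 1.036)² · (0.77·0.23 + 0.87·0.13) / (-0.10)²
  = (2.996)² · (0.1771 + 0.1131) / 0.0100
  = 8.9760 · 0.2902 / 0.0100
  = 260.48
Round up → n = 261 per group.

n = 261 per group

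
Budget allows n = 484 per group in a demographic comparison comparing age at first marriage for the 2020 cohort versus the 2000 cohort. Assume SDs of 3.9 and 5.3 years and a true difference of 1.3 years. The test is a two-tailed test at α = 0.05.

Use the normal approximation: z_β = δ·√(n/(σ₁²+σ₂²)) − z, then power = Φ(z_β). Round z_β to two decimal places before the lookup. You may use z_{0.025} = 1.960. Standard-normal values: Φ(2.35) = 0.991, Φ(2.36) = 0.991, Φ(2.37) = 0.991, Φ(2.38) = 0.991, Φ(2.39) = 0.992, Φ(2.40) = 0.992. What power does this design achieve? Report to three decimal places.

z_β = δ·√(n/(σ₁²+σ₂²)) − z_{α/2}
    = 1.3 · √(484/43.3) − 1.960
    = 1.3 · 3.34333 − 1.960
    = 4.3463 − 1.960 = 2.3863 → 2.39
Power = Φ(2.39) = 0.992.

Power ≈ 0.992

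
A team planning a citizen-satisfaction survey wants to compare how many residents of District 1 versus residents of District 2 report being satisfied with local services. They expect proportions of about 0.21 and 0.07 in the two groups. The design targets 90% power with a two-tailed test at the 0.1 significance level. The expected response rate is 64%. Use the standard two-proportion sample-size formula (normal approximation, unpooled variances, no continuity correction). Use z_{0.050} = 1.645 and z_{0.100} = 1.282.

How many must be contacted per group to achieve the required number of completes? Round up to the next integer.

n = 158 per group

n = (z_{α/2} + z_β)² · [p₁(1−p₁) + p₂(1−p₂)] / (p₁ − p₂)²
  = (1.645 + 1.282)² · (0.21·0.79 + 0.07·0.93) / (0.14)²
  = (2.927)² · (0.1659 + 0.0651) / 0.0196
  = 8.5673 · 0.2310 / 0.0196
  = 100.97
Adjust for 64% response: 100.97 / 0.64 = 157.77.
Round up → n = 158 per group.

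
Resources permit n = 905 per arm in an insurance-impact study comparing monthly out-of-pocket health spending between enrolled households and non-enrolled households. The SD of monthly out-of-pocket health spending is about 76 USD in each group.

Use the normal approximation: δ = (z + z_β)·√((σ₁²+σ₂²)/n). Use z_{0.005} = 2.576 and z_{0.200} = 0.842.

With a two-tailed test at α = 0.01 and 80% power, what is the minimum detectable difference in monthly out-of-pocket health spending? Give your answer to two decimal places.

Minimum detectable difference ≈ 12.21 USD

δ = (z_{α/2} + z_β) · √((σ₁²+σ₂²)/n)
  = (2.576 + 0.842) · √(11552/905)
  = 3.418 · √12.7646
  = 3.418 · 3.5728
  = 12.2117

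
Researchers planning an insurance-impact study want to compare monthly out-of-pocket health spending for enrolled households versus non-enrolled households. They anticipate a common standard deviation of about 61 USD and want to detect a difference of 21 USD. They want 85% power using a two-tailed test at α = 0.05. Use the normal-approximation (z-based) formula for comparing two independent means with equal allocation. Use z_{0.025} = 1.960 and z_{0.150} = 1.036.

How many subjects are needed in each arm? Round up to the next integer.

n = (z_{α/2} + z_β)² · (σ₁² + σ₂²) / δ²
  = (1.960 + 1.036)² · (2·61² = 7442) / 21²
  = 8.9760 · 7442 / 441
  = 151.47
Round up → n = 152 per group.

n = 152 per group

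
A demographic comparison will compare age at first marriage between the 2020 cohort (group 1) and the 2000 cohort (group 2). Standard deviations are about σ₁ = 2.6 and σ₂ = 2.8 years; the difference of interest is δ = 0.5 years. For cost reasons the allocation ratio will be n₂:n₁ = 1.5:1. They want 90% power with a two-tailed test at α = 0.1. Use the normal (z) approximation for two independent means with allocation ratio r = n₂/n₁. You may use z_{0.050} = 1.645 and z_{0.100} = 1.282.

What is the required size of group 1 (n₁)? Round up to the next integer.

n₁ = 411

n₁ = (z_{α/2} + z_β)² · (σ₁² + σ₂²/r) / δ²
   = (1.645 + 1.282)² · (2.6² + 2.8²/1.5) / 0.5²
   = 8.5673 · (6.76 + 5.2267) / 0.25
   = 8.5673 · 11.9867 / 0.25
   = 410.77
Round up → n₁ = 411; n₂ = r·n₁ = 1.5 × 411 = 617.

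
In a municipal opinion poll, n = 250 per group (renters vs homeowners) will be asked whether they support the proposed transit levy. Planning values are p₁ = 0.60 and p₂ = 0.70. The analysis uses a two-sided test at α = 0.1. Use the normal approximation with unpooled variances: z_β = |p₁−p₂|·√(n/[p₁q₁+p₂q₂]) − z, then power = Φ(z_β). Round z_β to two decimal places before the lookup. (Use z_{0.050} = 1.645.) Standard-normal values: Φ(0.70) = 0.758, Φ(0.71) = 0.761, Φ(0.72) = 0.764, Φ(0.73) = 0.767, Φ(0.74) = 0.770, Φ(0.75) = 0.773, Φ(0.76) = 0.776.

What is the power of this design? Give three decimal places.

Power ≈ 0.761

z_β = |p₁−p₂|·√(n/[p₁q₁+p₂q₂]) − z_{α/2}
    = 0.10 · √(250/0.4500) − 1.645
    = 0.10 · 23.5702 − 1.645
    = 2.3570 − 1.645 = 0.7120 → 0.71
Power = Φ(0.71) = 0.761.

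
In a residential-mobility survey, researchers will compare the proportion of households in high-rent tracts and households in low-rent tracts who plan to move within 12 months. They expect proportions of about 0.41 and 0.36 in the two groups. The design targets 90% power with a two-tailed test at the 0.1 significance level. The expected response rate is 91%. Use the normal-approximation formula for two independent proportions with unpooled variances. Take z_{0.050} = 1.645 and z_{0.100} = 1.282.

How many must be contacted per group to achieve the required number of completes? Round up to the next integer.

n = 1779 per group

n = (z_{α/2} + z_β)² · [p₁(1−p₁) + p₂(1−p₂)] / (p₁ − p₂)²
  = (1.645 + 1.282)² · (0.41·0.59 + 0.36·0.64) / (0.05)²
  = (2.927)² · (0.2419 + 0.2304) / 0.0025
  = 8.5673 · 0.4723 / 0.0025
  = 1618.54
Adjust for 91% response: 1618.54 / 0.91 = 1778.62.
Round up → n = 1779 per group.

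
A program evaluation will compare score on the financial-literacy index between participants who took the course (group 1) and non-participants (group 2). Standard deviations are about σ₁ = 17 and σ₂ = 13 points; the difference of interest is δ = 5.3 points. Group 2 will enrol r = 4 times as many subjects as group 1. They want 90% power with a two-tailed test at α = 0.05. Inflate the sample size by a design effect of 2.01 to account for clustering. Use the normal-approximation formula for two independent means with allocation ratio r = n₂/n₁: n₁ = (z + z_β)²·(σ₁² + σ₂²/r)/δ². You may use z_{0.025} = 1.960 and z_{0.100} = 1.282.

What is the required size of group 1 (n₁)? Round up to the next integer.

n₁ = (z_{α/2} + z_β)² · (σ₁² + σ₂²/r) / δ²
   = (1.960 + 1.282)² · (17² + 13²/4) / 5.3²
   = 10.5106 · (289 + 42.25) / 28.09
   = 10.5106 · 331.25 / 28.09
   = 123.95
Design effect: 2.01 × 123.95 = 249.13.
Round up → n₁ = 250; n₂ = r·n₁ = 4 × 250 = 1000.

n₁ = 250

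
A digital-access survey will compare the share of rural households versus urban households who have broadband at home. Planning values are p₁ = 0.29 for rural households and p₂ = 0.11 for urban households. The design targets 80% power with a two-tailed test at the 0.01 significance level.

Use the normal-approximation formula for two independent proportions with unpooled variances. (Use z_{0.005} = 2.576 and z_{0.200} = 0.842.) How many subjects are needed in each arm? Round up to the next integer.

n = (z_{α/2} + z_β)² · [p₁(1−p₁) + p₂(1−p₂)] / (p₁ − p₂)²
  = (2.576 + 0.842)² · (0.29·0.71 + 0.11·0.89) / (0.18)²
  = (3.418)² · (0.2059 + 0.0979) / 0.0324
  = 11.6827 · 0.3038 / 0.0324
  = 109.54
Round up → n = 110 per group.

n = 110 per group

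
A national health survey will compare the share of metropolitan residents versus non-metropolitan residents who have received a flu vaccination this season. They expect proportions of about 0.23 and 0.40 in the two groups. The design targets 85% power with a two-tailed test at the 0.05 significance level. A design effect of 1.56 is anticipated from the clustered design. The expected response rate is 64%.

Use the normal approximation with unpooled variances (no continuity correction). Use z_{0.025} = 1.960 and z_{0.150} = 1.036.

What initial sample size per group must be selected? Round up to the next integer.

n = 316 per group

n = (z_{α/2} + z_β)² · [p₁(1−p₁) + p₂(1−p₂)] / (p₁ − p₂)²
  = (1.960 + 1.036)² · (0.23·0.77 + 0.40·0.60) / (-0.17)²
  = (2.996)² · (0.1771 + 0.2400) / 0.0289
  = 8.9760 · 0.4171 / 0.0289
  = 129.55
Design effect: 1.56 × 129.55 = 202.09.
Adjust for 64% response: 202.09 / 0.64 = 315.77.
Round up → n = 316 per group.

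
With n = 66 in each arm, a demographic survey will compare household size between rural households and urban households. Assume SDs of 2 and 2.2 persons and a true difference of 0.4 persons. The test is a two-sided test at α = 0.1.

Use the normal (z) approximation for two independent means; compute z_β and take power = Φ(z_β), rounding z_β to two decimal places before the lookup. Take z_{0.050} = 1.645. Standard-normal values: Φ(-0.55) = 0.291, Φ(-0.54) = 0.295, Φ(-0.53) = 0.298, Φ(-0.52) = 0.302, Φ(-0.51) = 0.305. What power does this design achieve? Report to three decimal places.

z_β = δ·√(n/(σ₁²+σ₂²)) − z_{α/2}
    = 0.4 · √(66/8.84) − 1.645
    = 0.4 · 2.73241 − 1.645
    = 1.0930 − 1.645 = -0.5520 → -0.55
Power = Φ(-0.55) = 0.291.

Power ≈ 0.291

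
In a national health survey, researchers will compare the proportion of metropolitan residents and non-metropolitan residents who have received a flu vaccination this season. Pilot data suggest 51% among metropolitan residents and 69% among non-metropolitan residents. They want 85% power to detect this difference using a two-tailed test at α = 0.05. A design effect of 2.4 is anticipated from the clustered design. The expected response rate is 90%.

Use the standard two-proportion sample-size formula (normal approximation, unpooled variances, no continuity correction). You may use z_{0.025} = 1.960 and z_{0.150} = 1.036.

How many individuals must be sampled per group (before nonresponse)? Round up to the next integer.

n = (z_{α/2} + z_β)² · [p₁(1−p₁) + p₂(1−p₂)] / (p₁ − p₂)²
  = (1.960 + 1.036)² · (0.51·0.49 + 0.69·0.31) / (-0.18)²
  = (2.996)² · (0.2499 + 0.2139) / 0.0324
  = 8.9760 · 0.4638 / 0.0324
  = 128.49
Design effect: 2.4 × 128.49 = 308.38.
Adjust for 90% response: 308.38 / 0.90 = 342.64.
Round up → n = 343 per group.

n = 343 per group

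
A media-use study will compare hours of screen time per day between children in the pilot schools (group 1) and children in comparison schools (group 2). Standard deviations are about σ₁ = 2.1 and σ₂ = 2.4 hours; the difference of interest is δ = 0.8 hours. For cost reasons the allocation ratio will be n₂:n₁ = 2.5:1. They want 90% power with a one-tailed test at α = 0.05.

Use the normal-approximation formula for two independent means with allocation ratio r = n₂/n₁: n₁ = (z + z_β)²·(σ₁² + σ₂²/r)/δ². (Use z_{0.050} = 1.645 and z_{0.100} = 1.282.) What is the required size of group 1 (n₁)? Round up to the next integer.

n₁ = 90

n₁ = (z_α + z_β)² · (σ₁² + σ₂²/r) / δ²
   = (1.645 + 1.282)² · (2.1² + 2.4²/2.5) / 0.8²
   = 8.5673 · (4.41 + 2.304) / 0.64
   = 8.5673 · 6.714 / 0.64
   = 89.88
Round up → n₁ = 90; n₂ = r·n₁ = 2.5 × 90 = 225.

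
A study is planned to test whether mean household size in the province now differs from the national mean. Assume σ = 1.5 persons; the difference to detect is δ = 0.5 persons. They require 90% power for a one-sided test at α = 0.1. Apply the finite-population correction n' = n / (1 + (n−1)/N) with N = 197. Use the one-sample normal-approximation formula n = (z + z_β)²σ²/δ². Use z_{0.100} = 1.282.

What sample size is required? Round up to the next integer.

n = 46

n = (z_α + z_β)² · σ² / δ²
  = (1.282 + 1.282)² · 1.5² / 0.5²
  = 6.5741 · 2.25 / 0.25
  = 59.17
Finite-population correction (N = 197): 59.17 / (1 + (59.17 − 1)/197) = 45.68.
Round up → n = 46.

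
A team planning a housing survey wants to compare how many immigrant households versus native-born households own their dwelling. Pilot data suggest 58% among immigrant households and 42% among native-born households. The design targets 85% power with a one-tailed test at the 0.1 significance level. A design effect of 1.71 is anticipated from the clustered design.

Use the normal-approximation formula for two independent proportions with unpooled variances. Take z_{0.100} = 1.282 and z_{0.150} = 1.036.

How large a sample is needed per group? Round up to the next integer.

n = (z_α + z_β)² · [p₁(1−p₁) + p₂(1−p₂)] / (p₁ − p₂)²
  = (1.282 + 1.036)² · (0.58·0.42 + 0.42·0.58) / (0.16)²
  = (2.318)² · (0.2436 + 0.2436) / 0.0256
  = 5.3731 · 0.4872 / 0.0256
  = 102.26
Design effect: 1.71 × 102.26 = 174.86.
Round up → n = 175 per group.

n = 175 per group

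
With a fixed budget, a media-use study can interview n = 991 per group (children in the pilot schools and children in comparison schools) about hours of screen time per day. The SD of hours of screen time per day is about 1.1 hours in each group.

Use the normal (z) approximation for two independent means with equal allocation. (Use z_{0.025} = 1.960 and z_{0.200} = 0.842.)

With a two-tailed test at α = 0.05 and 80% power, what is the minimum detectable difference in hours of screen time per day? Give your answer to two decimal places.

δ = (z_{α/2} + z_β) · √((σ₁²+σ₂²)/n)
  = (1.960 + 0.842) · √(2.42/991)
  = 2.802 · √0.00244
  = 2.802 · 0.0494
  = 0.1385

Minimum detectable difference ≈ 0.14 hours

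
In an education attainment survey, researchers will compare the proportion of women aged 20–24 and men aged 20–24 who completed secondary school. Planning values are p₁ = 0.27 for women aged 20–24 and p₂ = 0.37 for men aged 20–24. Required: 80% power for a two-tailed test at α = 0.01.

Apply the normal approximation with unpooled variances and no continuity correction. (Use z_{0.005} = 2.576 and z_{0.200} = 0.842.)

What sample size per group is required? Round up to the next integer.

n = 503 per group

n = (z_{α/2} + z_β)² · [p₁(1−p₁) + p₂(1−p₂)] / (p₁ − p₂)²
  = (2.576 + 0.842)² · (0.27·0.73 + 0.37·0.63) / (-0.10)²
  = (3.418)² · (0.1971 + 0.2331) / 0.0100
  = 11.6827 · 0.4302 / 0.0100
  = 502.59
Round up → n = 503 per group.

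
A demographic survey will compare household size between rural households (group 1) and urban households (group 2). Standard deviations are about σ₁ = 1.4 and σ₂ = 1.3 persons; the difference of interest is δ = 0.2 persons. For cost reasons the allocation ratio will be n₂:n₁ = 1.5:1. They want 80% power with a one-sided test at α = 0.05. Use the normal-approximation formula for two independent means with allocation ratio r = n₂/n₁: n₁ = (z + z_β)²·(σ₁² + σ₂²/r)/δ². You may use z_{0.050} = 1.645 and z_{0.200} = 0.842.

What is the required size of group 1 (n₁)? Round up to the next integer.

n₁ = 478

n₁ = (z_α + z_β)² · (σ₁² + σ₂²/r) / δ²
   = (1.645 + 0.842)² · (1.4² + 1.3²/1.5) / 0.2²
   = 6.1852 · (1.96 + 1.1267) / 0.04
   = 6.1852 · 3.0867 / 0.04
   = 477.29
Round up → n₁ = 478; n₂ = r·n₁ = 1.5 × 478 = 717.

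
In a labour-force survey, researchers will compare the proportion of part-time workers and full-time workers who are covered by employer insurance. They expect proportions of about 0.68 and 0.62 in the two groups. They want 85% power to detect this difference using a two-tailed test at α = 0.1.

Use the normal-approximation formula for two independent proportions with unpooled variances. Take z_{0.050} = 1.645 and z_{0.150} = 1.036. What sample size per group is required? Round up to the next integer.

n = (z_{α/2} + z_β)² · [p₁(1−p₁) + p₂(1−p₂)] / (p₁ − p₂)²
  = (1.645 + 1.036)² · (0.68·0.32 + 0.62·0.38) / (0.06)²
  = (2.681)² · (0.2176 + 0.2356) / 0.0036
  = 7.1878 · 0.4532 / 0.0036
  = 904.86
Round up → n = 905 per group.

n = 905 per group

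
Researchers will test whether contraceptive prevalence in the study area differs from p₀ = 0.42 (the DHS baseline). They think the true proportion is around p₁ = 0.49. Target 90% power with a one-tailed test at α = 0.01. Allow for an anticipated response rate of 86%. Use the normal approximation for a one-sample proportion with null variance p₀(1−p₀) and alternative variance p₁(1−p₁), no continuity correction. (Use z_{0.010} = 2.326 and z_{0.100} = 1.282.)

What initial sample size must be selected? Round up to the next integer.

n = 760

n = [z_α·√(p₀q₀) + z_β·√(p₁q₁)]² / (p₁ − p₀)²
  = [2.326·√(0.42·0.58) + 1.282·√(0.49·0.51)]² / (0.07)²
  = [2.326·0.4936 + 1.282·0.4999]² / 0.0049
  = [1.7889]² / 0.0049
  = 653.09
Adjust for 86% response: 653.09 / 0.86 = 759.40.
Round up → n = 760.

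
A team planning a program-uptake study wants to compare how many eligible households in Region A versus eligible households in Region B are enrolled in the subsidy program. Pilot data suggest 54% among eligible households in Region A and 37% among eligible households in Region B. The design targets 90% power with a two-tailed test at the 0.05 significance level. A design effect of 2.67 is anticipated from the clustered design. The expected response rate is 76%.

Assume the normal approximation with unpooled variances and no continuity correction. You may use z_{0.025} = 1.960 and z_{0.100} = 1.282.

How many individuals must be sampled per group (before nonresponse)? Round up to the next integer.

n = (z_{α/2} + z_β)² · [p₁(1−p₁) + p₂(1−p₂)] / (p₁ − p₂)²
  = (1.960 + 1.282)² · (0.54·0.46 + 0.37·0.63) / (0.17)²
  = (3.242)² · (0.2484 + 0.2331) / 0.0289
  = 10.5106 · 0.4815 / 0.0289
  = 175.12
Design effect: 2.67 × 175.12 = 467.56.
Adjust for 76% response: 467.56 / 0.76 = 615.21.
Round up → n = 616 per group.

n = 616 per group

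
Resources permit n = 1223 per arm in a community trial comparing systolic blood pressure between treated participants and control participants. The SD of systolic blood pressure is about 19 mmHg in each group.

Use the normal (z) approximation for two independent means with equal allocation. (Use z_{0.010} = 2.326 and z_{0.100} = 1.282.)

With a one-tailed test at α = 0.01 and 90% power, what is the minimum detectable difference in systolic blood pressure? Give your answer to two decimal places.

Minimum detectable difference ≈ 2.77 mmHg

δ = (z_α + z_β) · √((σ₁²+σ₂²)/n)
  = (2.326 + 1.282) · √(722/1223)
  = 3.608 · √0.59035
  = 3.608 · 0.7683
  = 2.7722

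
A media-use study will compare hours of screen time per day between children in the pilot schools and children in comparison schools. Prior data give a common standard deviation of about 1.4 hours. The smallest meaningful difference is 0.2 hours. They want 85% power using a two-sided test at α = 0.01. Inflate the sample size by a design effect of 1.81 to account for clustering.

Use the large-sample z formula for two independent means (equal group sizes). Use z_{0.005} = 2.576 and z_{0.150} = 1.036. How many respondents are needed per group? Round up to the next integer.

n = 2315 per group

n = (z_{α/2} + z_β)² · (σ₁² + σ₂²) / δ²
  = (2.576 + 1.036)² · (2·1.4² = 3.92) / 0.2²
  = 13.0465 · 3.92 / 0.04
  = 1278.56
Design effect: 1.81 × 1278.56 = 2314.20.
Round up → n = 2315 per group.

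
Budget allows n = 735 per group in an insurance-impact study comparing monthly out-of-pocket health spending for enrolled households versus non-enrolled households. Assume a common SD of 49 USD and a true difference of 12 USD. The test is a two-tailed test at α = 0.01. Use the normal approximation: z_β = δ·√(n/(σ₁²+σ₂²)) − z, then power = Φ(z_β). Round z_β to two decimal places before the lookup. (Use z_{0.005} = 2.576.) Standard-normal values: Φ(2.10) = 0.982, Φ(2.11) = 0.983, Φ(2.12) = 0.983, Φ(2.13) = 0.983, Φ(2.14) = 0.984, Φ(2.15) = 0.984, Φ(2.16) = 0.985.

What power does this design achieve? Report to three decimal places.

Power ≈ 0.983

z_β = δ·√(n/(σ₁²+σ₂²)) − z_{α/2}
    = 12 · √(735/4802) − 2.576
    = 12 · 0.39123 − 2.576
    = 4.6948 − 2.576 = 2.1188 → 2.12
Power = Φ(2.12) = 0.983.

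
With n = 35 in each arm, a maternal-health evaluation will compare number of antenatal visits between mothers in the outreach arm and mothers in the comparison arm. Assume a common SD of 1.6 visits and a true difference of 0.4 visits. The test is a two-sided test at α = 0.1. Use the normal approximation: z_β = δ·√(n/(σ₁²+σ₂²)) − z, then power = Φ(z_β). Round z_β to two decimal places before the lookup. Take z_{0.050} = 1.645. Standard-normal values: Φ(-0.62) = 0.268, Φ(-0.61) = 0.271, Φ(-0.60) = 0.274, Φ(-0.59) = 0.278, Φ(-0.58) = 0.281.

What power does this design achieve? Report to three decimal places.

z_β = δ·√(n/(σ₁²+σ₂²)) − z_{α/2}
    = 0.4 · √(35/5.12) − 1.645
    = 0.4 · 2.61456 − 1.645
    = 1.0458 − 1.645 = -0.5992 → -0.60
Power = Φ(-0.60) = 0.274.

Power ≈ 0.274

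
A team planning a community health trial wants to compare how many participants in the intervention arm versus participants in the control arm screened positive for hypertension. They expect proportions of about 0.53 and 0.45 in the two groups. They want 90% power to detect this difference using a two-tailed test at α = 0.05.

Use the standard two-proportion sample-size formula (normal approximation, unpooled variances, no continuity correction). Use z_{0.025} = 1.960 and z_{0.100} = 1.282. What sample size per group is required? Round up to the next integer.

n = 816 per group

n = (z_{α/2} + z_β)² · [p₁(1−p₁) + p₂(1−p₂)] / (p₁ − p₂)²
  = (1.960 + 1.282)² · (0.53·0.47 + 0.45·0.55) / (0.08)²
  = (3.242)² · (0.2491 + 0.2475) / 0.0064
  = 10.5106 · 0.4966 / 0.0064
  = 815.55
Round up → n = 816 per group.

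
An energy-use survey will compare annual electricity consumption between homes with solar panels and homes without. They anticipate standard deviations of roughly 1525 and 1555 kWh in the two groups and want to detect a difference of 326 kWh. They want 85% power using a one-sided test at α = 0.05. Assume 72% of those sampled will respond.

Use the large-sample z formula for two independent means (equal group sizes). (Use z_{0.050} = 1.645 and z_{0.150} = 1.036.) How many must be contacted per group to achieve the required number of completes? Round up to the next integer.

n = (z_α + z_β)² · (σ₁² + σ₂²) / δ²
  = (1.645 + 1.036)² · (1525² + 1555² = 4743650) / 326²
  = 7.1878 · 4743650 / 106276
  = 320.83
Adjust for 72% response: 320.83 / 0.72 = 445.59.
Round up → n = 446 per group.

n = 446 per group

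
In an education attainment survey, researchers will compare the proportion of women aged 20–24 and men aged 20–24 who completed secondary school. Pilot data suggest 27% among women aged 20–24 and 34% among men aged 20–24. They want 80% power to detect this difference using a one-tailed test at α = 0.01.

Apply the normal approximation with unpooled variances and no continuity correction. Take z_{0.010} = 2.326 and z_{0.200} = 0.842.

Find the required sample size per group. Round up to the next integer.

n = 864 per group

n = (z_α + z_β)² · [p₁(1−p₁) + p₂(1−p₂)] / (p₁ − p₂)²
  = (2.326 + 0.842)² · (0.27·0.73 + 0.34·0.66) / (-0.07)²
  = (3.168)² · (0.1971 + 0.2244) / 0.0049
  = 10.0362 · 0.4215 / 0.0049
  = 863.32
Round up → n = 864 per group.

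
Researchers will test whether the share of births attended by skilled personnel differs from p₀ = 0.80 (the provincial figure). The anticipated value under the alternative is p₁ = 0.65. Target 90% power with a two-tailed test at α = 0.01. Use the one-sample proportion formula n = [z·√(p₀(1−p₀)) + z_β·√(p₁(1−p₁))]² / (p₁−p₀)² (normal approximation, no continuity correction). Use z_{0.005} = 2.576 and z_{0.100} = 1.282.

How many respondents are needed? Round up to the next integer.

n = 120

n = [z_{α/2}·√(p₀q₀) + z_β·√(p₁q₁)]² / (p₁ − p₀)²
  = [2.576·√(0.80·0.20) + 1.282·√(0.65·0.35)]² / (-0.15)²
  = [2.576·0.4000 + 1.282·0.4770]² / 0.0225
  = [1.6419]² / 0.0225
  = 119.81
Round up → n = 120.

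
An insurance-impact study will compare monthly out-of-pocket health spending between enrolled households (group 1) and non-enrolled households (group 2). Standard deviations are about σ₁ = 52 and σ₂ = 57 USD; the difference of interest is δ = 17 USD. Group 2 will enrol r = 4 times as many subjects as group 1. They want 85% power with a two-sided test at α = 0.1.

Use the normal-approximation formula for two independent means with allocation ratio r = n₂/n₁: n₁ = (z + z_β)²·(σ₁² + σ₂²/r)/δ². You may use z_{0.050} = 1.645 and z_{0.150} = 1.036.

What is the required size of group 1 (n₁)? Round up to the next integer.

n₁ = 88

n₁ = (z_{α/2} + z_β)² · (σ₁² + σ₂²/r) / δ²
   = (1.645 + 1.036)² · (52² + 57²/4) / 17²
   = 7.1878 · (2704 + 812.25) / 289
   = 7.1878 · 3516.2 / 289
   = 87.45
Round up → n₁ = 88; n₂ = r·n₁ = 4 × 88 = 352.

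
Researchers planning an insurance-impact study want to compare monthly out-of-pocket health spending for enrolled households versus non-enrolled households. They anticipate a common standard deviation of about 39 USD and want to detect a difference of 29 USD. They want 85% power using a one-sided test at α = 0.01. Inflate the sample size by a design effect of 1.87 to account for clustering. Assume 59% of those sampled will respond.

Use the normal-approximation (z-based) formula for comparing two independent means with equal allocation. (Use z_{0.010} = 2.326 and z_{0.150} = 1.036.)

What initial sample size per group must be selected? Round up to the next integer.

n = 130 per group

n = (z_α + z_β)² · (σ₁² + σ₂²) / δ²
  = (2.326 + 1.036)² · (2·39² = 3042) / 29²
  = 11.3030 · 3042 / 841
  = 40.88
Design effect: 1.87 × 40.88 = 76.45.
Adjust for 59% response: 76.45 / 0.59 = 129.58.
Round up → n = 130 per group.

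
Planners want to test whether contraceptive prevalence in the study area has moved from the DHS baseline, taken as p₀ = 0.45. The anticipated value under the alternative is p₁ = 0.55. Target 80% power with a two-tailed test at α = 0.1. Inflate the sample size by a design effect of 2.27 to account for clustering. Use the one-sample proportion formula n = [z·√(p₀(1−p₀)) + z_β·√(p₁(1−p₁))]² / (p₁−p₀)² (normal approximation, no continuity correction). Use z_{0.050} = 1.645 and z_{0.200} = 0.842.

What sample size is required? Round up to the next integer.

n = [z_{α/2}·√(p₀q₀) + z_β·√(p₁q₁)]² / (p₁ − p₀)²
  = [1.645·√(0.45·0.55) + 0.842·√(0.55·0.45)]² / (0.10)²
  = [1.645·0.4975 + 0.842·0.4975]² / 0.0100
  = [1.2373]² / 0.0100
  = 153.08
Design effect: 2.27 × 153.08 = 347.50.
Round up → n = 348.

n = 348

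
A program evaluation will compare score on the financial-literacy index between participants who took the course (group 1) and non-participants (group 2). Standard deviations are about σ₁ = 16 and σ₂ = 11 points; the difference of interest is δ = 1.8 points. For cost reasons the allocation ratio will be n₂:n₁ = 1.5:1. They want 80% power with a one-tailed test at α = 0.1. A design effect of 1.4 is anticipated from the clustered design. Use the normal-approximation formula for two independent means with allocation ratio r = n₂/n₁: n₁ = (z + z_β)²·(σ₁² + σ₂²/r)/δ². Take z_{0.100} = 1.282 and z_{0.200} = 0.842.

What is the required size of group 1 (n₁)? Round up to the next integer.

n₁ = 657

n₁ = (z_α + z_β)² · (σ₁² + σ₂²/r) / δ²
   = (1.282 + 0.842)² · (16² + 11²/1.5) / 1.8²
   = 4.5114 · (256 + 80.6667) / 3.24
   = 4.5114 · 336.6667 / 3.24
   = 468.77
Design effect: 1.4 × 468.77 = 656.28.
Round up → n₁ = 657; n₂ = r·n₁ = 1.5 × 657 = 986.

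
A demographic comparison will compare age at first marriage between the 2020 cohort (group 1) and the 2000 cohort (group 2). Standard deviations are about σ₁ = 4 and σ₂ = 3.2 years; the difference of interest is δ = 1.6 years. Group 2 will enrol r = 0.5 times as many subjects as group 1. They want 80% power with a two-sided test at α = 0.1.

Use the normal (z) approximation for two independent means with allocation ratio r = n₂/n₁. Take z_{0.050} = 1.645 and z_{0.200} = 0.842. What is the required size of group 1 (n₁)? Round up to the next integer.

n₁ = (z_{α/2} + z_β)² · (σ₁² + σ₂²/r) / δ²
   = (1.645 + 0.842)² · (4² + 3.2²/0.5) / 1.6²
   = 6.1852 · (16 + 20.48) / 2.56
   = 6.1852 · 36.48 / 2.56
   = 88.14
Round up → n₁ = 89; n₂ = r·n₁ = 0.5 × 89 = 45.

n₁ = 89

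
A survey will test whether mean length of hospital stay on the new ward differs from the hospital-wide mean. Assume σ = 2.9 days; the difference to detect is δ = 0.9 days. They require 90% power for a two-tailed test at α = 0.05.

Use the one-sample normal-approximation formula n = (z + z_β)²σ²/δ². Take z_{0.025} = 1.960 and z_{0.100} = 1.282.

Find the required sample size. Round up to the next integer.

n = 110

n = (z_{α/2} + z_β)² · σ² / δ²
  = (1.960 + 1.282)² · 2.9² / 0.9²
  = 10.5106 · 8.41 / 0.81
  = 109.13
Round up → n = 110.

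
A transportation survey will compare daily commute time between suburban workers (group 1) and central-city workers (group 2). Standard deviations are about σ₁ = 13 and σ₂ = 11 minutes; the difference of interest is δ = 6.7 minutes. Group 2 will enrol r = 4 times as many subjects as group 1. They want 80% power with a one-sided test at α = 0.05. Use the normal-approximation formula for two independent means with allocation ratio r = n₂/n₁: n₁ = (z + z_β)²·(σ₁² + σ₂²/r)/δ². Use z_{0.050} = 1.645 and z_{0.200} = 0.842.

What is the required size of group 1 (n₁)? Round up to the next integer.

n₁ = 28

n₁ = (z_α + z_β)² · (σ₁² + σ₂²/r) / δ²
   = (1.645 + 0.842)² · (13² + 11²/4) / 6.7²
   = 6.1852 · (169 + 30.25) / 44.89
   = 6.1852 · 199.25 / 44.89
   = 27.45
Round up → n₁ = 28; n₂ = r·n₁ = 4 × 28 = 112.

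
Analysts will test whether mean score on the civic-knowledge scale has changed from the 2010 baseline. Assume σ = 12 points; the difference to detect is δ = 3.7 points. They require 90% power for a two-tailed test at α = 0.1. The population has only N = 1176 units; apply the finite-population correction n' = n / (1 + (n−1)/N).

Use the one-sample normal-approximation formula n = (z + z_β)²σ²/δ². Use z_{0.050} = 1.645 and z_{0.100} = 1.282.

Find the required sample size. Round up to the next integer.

n = 84

n = (z_{α/2} + z_β)² · σ² / δ²
  = (1.645 + 1.282)² · 12² / 3.7²
  = 8.5673 · 144 / 13.69
  = 90.12
Finite-population correction (N = 1176): 90.12 / (1 + (90.12 − 1)/1176) = 83.77.
Round up → n = 84.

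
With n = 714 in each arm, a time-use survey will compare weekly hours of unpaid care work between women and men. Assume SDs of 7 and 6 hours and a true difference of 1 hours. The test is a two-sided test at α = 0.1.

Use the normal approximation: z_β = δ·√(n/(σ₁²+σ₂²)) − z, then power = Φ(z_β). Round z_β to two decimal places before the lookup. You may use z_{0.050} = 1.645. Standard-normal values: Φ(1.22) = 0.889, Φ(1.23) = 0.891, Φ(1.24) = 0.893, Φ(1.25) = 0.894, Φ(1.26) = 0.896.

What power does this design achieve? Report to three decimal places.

z_β = δ·√(n/(σ₁²+σ₂²)) − z_{α/2}
    = 1 · √(714/85) − 1.645
    = 1 · 2.89828 − 1.645
    = 2.8983 − 1.645 = 1.2533 → 1.25
Power = Φ(1.25) = 0.894.

Power ≈ 0.894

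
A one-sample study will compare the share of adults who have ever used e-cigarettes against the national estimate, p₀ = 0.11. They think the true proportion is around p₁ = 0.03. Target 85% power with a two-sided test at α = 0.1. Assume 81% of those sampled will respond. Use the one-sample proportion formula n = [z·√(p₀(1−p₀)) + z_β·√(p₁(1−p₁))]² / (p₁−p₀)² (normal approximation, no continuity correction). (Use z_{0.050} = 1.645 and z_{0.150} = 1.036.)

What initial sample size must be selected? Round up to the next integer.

n = 93

n = [z_{α/2}·√(p₀q₀) + z_β·√(p₁q₁)]² / (p₁ − p₀)²
  = [1.645·√(0.11·0.89) + 1.036·√(0.03·0.97)]² / (-0.08)²
  = [1.645·0.3129 + 1.036·0.1706]² / 0.0064
  = [0.6914]² / 0.0064
  = 74.70
Adjust for 81% response: 74.70 / 0.81 = 92.22.
Round up → n = 93.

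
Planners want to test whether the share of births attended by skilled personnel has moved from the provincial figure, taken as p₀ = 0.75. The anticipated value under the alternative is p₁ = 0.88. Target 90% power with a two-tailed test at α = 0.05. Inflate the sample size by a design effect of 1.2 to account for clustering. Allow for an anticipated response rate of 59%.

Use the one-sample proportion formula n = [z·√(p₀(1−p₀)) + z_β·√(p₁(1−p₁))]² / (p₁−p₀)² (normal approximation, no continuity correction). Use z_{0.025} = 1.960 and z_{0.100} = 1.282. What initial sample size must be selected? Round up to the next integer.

n = [z_{α/2}·√(p₀q₀) + z_β·√(p₁q₁)]² / (p₁ − p₀)²
  = [1.960·√(0.75·0.25) + 1.282·√(0.88·0.12)]² / (0.13)²
  = [1.960·0.4330 + 1.282·0.3250]² / 0.0169
  = [1.2653]² / 0.0169
  = 94.73
Design effect: 1.2 × 94.73 = 113.68.
Adjust for 59% response: 113.68 / 0.59 = 192.68.
Round up → n = 193.

n = 193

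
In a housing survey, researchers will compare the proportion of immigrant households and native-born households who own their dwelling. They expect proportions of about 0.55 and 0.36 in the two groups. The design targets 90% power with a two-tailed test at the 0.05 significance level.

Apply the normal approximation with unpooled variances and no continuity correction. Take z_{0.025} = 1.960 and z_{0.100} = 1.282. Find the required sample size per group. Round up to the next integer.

n = 140 per group

n = (z_{α/2} + z_β)² · [p₁(1−p₁) + p₂(1−p₂)] / (p₁ − p₂)²
  = (1.960 + 1.282)² · (0.55·0.45 + 0.36·0.64) / (0.19)²
  = (3.242)² · (0.2475 + 0.2304) / 0.0361
  = 10.5106 · 0.4779 / 0.0361
  = 139.14
Round up → n = 140 per group.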